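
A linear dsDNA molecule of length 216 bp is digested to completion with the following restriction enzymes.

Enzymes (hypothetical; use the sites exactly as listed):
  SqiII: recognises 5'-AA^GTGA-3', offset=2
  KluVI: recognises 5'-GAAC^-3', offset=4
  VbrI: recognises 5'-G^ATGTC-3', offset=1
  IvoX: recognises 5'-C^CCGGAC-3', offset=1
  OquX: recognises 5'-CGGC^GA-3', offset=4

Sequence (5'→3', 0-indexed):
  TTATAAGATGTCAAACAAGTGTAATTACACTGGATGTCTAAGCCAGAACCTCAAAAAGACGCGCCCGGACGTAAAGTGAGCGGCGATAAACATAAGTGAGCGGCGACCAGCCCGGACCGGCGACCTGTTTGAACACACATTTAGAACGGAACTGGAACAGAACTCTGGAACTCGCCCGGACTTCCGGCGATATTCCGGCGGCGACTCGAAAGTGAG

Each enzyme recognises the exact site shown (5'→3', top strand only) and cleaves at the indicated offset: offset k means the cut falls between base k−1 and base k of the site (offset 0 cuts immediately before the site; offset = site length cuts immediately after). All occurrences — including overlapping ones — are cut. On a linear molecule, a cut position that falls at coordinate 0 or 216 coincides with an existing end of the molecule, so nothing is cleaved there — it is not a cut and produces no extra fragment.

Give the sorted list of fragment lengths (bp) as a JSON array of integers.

[4,5,5,5,6,7,7,8,9,9,9,10,11,11,13,13,13,14,15,16,26]

Site scan:
  SqiII (AAGTGA, off=2): starts [73, 93, 209] → cuts [75, 95, 211]
  KluVI (GAAC, off=4): starts [45, 130, 143, 148, 154, 159, 167] → cuts [49, 134, 147, 152, 158, 163, 171]
  VbrI (GATGTC, off=1): starts [6, 32] → cuts [7, 33]
  IvoX (CCCGGAC, off=1): starts [63, 110, 174] → cuts [64, 111, 175]
  OquX (CGGCGA, off=4): starts [80, 100, 117, 184, 198] → cuts [84, 104, 121, 188, 202]

Pooled cuts: [7, 33, 49, 64, 75, 84, 95, 104, 111, 121, 134, 147, 152, 158, 163, 171, 175, 188, 202, 211]

Fragment lengths:
  [0,7): 7 bp
  [7,33): 26 bp
  [33,49): 16 bp
  [49,64): 15 bp
  [64,75): 11 bp
  [75,84): 9 bp
  [84,95): 11 bp
  [95,104): 9 bp
  [104,111): 7 bp
  [111,121): 10 bp
  [121,134): 13 bp
  [134,147): 13 bp
  [147,152): 5 bp
  [152,158): 6 bp
  [158,163): 5 bp
  [163,171): 8 bp
  [171,175): 4 bp
  [175,188): 13 bp
  [188,202): 14 bp
  [202,211): 9 bp
  [211,216): 5 bp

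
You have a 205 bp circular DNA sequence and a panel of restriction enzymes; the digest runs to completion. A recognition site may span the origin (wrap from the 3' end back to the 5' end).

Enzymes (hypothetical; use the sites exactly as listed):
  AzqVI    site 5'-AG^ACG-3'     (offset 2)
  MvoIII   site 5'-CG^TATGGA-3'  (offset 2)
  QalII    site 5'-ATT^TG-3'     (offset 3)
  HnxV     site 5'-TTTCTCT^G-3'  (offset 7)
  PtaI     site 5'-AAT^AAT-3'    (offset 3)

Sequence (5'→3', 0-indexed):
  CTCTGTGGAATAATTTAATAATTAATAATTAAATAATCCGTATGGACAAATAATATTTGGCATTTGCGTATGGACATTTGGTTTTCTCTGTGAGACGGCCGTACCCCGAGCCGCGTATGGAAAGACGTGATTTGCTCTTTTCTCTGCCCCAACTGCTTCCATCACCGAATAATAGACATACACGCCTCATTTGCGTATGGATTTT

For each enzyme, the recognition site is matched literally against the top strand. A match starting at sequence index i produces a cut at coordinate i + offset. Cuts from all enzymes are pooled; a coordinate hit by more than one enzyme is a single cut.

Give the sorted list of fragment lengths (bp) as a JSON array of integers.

[4,4,5,6,6,7,7,7,8,8,8,9,10,11,11,13,14,21,21,25]

Scan for sites:
  AzqVI AGACG/2: at [92, 122] ⇒ [94, 124]
  MvoIII CGTATGGA/2: at [38, 66, 113, 193] ⇒ [40, 68, 115, 195]
  QalII ATTTG/3: at [54, 61, 75, 129, 188] ⇒ [57, 64, 78, 132, 191]
  HnxV TTTCTCTG/7: at [82, 138, 202] ⇒ [4, 89, 145]
  PtaI AATAAT/3: at [8, 16, 23, 31, 48, 167] ⇒ [11, 19, 26, 34, 51, 170]

Pooled cuts: [4, 11, 19, 26, 34, 40, 51, 57, 64, 68, 78, 89, 94, 115, 124, 132, 145, 170, 191, 195]

Fragments:
  4→11: 7 bp
  11→19: 8 bp
  19→26: 7 bp
  26→34: 8 bp
  34→40: 6 bp
  40→51: 11 bp
  51→57: 6 bp
  57→64: 7 bp
  64→68: 4 bp
  68→78: 10 bp
  78→89: 11 bp
  89→94: 5 bp
  94→115: 21 bp
  115→124: 9 bp
  124→132: 8 bp
  132→145: 13 bp
  145→170: 25 bp
  170→191: 21 bp
  191→195: 4 bp
  195→4 (wrap): 205-195+4 = 14 bp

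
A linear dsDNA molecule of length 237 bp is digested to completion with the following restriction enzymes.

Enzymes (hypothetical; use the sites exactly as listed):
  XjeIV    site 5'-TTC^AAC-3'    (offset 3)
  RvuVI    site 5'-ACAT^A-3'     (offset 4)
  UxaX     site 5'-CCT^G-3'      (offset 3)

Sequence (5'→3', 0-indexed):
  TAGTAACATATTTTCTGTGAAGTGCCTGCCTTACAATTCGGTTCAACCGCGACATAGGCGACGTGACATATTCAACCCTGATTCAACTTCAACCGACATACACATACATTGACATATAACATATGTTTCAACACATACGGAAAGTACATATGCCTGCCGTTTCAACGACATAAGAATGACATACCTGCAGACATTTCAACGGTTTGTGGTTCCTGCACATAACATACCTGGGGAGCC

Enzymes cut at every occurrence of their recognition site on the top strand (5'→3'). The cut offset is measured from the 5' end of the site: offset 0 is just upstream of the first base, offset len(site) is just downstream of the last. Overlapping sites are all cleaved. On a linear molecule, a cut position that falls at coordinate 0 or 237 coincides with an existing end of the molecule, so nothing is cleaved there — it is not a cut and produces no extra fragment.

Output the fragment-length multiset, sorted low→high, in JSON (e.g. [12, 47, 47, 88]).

Site scan:
  XjeIV TTCAAC/3: at [41, 70, 81, 87, 126, 160, 194] ⇒ [44, 73, 84, 90, 129, 163, 197]
  RvuVI ACATA/4: at [5, 51, 65, 95, 101, 111, 118, 132, 145, 167, 178, 216, 221] ⇒ [9, 55, 69, 99, 105, 115, 122, 136, 149, 171, 182, 220, 225]
  UxaX CCTG/3: at [24, 76, 152, 183, 211, 226] ⇒ [27, 79, 155, 186, 214, 229]

All cut coordinates (distinct, sorted): [9, 27, 44, 55, 69, 73, 79, 84, 90, 99, 105, 115, 122, 129, 136, 149, 155, 163, 171, 182, 186, 197, 214, 220, 225, 229]

Fragments:
  [0,9): 9 bp
  [9,27): 18 bp
  [27,44): 17 bp
  [44,55): 11 bp
  [55,69): 14 bp
  [69,73): 4 bp
  [73,79): 6 bp
  [79,84): 5 bp
  [84,90): 6 bp
  [90,99): 9 bp
  [99,105): 6 bp
  [105,115): 10 bp
  [115,122): 7 bp
  [122,129): 7 bp
  [129,136): 7 bp
  [136,149): 13 bp
  [149,155): 6 bp
  [155,163): 8 bp
  [163,171): 8 bp
  [171,182): 11 bp
  [182,186): 4 bp
  [186,197): 11 bp
  [197,214): 17 bp
  [214,220): 6 bp
  [220,225): 5 bp
  [225,229): 4 bp
  [229,237): 8 bp

[4,4,4,5,5,6,6,6,6,6,7,7,7,8,8,8,9,9,10,11,11,11,13,14,17,17,18]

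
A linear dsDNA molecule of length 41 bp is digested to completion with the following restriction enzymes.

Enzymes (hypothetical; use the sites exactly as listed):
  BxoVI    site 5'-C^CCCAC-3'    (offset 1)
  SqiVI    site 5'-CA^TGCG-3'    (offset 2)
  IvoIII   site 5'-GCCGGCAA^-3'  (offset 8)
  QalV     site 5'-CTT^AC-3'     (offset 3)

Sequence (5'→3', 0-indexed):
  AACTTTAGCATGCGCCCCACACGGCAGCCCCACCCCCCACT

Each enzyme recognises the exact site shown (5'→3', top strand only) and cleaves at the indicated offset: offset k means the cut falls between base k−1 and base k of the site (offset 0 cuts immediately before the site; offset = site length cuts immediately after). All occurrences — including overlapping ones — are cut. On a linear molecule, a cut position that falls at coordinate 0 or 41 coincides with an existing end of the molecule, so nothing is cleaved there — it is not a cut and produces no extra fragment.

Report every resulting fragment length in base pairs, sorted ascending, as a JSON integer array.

[5,6,7,10,13]

Site scan:
  BxoVI CCCCAC/1: at [14, 27, 34] ⇒ [15, 28, 35]
  SqiVI CATGCG/2: at [8] ⇒ [10]
  IvoIII (GCCGGCAA, off=8): no sites
  QalV (CTTAC, off=3): no sites

Pooled cuts: [10, 15, 28, 35]

Fragment lengths:
  [0,10): 10 bp
  [10,15): 5 bp
  [15,28): 13 bp
  [28,35): 7 bp
  [35,41): 6 bp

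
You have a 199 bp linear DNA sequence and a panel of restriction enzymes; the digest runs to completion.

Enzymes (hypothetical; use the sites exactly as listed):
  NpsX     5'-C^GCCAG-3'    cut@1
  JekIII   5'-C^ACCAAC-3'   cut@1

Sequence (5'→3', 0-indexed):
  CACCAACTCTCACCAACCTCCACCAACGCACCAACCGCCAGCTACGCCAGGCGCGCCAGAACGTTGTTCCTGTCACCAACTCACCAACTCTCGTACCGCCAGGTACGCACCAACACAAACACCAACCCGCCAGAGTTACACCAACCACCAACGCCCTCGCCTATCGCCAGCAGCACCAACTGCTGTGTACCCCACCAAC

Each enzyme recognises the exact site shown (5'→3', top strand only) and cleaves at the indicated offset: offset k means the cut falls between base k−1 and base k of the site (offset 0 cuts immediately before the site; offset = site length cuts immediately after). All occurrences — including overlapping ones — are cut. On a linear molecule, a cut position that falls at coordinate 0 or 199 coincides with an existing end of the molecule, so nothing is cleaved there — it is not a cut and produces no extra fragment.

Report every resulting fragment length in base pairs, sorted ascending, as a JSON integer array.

[1,6,7,7,8,8,8,9,9,9,10,10,11,11,12,15,19,19,20]

Site scan:
  NpsX CGCCAG/1: at [35, 44, 53, 96, 127, 164] ⇒ [36, 45, 54, 97, 128, 165]
  JekIII CACCAAC/1: at [0, 10, 20, 28, 73, 81, 107, 119, 138, 145, 173, 192] ⇒ [1, 11, 21, 29, 74, 82, 108, 120, 139, 146, 174, 193]

Pooled cuts: [1, 11, 21, 29, 36, 45, 54, 74, 82, 97, 108, 120, 128, 139, 146, 165, 174, 193]

Fragments:
  [0,1): 1 bp
  [1,11): 10 bp
  [11,21): 10 bp
  [21,29): 8 bp
  [29,36): 7 bp
  [36,45): 9 bp
  [45,54): 9 bp
  [54,74): 20 bp
  [74,82): 8 bp
  [82,97): 15 bp
  [97,108): 11 bp
  [108,120): 12 bp
  [120,128): 8 bp
  [128,139): 11 bp
  [139,146): 7 bp
  [146,165): 19 bp
  [165,174): 9 bp
  [174,193): 19 bp
  [193,199): 6 bp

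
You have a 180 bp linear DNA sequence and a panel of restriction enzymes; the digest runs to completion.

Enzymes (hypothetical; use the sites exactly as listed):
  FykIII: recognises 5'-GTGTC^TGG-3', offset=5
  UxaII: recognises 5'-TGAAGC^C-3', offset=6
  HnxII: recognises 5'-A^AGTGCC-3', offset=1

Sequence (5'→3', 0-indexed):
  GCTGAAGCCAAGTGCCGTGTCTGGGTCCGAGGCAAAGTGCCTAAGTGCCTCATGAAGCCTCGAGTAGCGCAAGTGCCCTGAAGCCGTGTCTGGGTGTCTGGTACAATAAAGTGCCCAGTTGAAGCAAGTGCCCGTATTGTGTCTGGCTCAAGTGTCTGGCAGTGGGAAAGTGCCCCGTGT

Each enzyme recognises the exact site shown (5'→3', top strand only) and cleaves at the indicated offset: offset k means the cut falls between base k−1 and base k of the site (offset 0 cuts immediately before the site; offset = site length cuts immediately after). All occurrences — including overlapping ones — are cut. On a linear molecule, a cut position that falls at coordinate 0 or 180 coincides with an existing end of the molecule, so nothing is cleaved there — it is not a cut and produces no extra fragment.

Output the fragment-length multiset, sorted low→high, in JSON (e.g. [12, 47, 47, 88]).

Per-enzyme occurrences:
  FykIII (GTGTCTGG, off=5): starts [16, 85, 93, 138, 151] → cuts [21, 90, 98, 143, 156]
  UxaII (TGAAGCC, off=6): starts [2, 52, 78] → cuts [8, 58, 84]
  HnxII (AAGTGCC, off=1): starts [9, 34, 42, 70, 108, 125, 167] → cuts [10, 35, 43, 71, 109, 126, 168]

Pooled cuts: [8, 10, 21, 35, 43, 58, 71, 84, 90, 98, 109, 126, 143, 156, 168]

Fragments:
  [0,8): 8 bp
  [8,10): 2 bp
  [10,21): 11 bp
  [21,35): 14 bp
  [35,43): 8 bp
  [43,58): 15 bp
  [58,71): 13 bp
  [71,84): 13 bp
  [84,90): 6 bp
  [90,98): 8 bp
  [98,109): 11 bp
  [109,126): 17 bp
  [126,143): 17 bp
  [143,156): 13 bp
  [156,168): 12 bp
  [168,180): 12 bp

[2,6,8,8,8,11,11,12,12,13,13,13,14,15,17,17]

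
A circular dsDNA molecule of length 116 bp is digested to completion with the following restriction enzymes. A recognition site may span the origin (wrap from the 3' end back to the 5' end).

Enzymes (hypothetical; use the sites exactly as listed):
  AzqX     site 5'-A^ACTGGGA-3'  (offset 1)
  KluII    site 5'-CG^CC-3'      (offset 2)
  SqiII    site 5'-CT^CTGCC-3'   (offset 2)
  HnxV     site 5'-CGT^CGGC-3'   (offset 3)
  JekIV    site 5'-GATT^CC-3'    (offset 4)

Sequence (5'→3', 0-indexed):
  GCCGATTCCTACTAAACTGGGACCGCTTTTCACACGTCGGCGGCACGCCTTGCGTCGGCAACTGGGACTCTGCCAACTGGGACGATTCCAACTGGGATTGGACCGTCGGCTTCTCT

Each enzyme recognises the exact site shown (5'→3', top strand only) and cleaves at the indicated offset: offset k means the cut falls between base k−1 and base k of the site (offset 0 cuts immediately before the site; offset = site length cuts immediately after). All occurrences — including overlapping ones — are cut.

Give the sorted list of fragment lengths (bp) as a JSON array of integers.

Site scan:
  AzqX AACTGGGA/1: at [14, 59, 74, 89] ⇒ [15, 60, 75, 90]
  KluII CGCC/2: at [45] ⇒ [47]
  SqiII CTCTGCC/2: at [67, 112] ⇒ [69, 114]
  HnxV CGTCGGC/3: at [34, 52, 103] ⇒ [37, 55, 106]
  JekIV GATTCC/4: at [3, 83] ⇒ [7, 87]

Pooled cuts: [7, 15, 37, 47, 55, 60, 69, 75, 87, 90, 106, 114]

Fragments:
  7→15: 8 bp
  15→37: 22 bp
  37→47: 10 bp
  47→55: 8 bp
  55→60: 5 bp
  60→69: 9 bp
  69→75: 6 bp
  75→87: 12 bp
  87→90: 3 bp
  90→106: 16 bp
  106→114: 8 bp
  114→7 (wrap): 116-114+7 = 9 bp

[3,5,6,8,8,8,9,9,10,12,16,22]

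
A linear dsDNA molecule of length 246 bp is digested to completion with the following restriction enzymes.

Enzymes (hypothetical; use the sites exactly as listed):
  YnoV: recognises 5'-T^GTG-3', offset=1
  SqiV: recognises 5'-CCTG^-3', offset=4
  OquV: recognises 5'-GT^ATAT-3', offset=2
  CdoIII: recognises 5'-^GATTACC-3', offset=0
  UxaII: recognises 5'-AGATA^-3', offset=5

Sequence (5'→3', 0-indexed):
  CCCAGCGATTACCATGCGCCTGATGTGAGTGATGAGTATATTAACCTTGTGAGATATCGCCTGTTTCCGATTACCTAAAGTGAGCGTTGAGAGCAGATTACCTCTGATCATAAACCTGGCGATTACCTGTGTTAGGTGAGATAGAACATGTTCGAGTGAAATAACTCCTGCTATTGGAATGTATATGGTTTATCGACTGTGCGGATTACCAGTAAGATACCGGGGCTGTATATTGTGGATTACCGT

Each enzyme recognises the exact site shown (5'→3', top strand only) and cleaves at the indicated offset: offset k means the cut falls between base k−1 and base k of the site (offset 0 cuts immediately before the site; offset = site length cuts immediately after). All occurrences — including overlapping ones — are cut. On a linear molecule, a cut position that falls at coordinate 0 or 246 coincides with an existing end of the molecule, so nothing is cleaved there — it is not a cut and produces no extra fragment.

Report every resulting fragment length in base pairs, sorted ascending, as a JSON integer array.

Site scan:
  YnoV TGTG/1: at [23, 47, 127, 197, 233] ⇒ [24, 48, 128, 198, 234]
  SqiV CCTG/4: at [18, 59, 114, 125, 166] ⇒ [22, 63, 118, 129, 170]
  OquV GTATAT/2: at [35, 180, 227] ⇒ [37, 182, 229]
  CdoIII GATTACC/0: at [6, 68, 95, 120, 203, 237] ⇒ [6, 68, 95, 120, 203, 237]
  UxaII AGATA/5: at [51, 138, 214] ⇒ [56, 143, 219]

All cut coordinates (distinct, sorted): [6, 22, 24, 37, 48, 56, 63, 68, 95, 118, 120, 128, 129, 143, 170, 182, 198, 203, 219, 229, 234, 237]

Fragments:
  [0,6): 6 bp
  [6,22): 16 bp
  [22,24): 2 bp
  [24,37): 13 bp
  [37,48): 11 bp
  [48,56): 8 bp
  [56,63): 7 bp
  [63,68): 5 bp
  [68,95): 27 bp
  [95,118): 23 bp
  [118,120): 2 bp
  [120,128): 8 bp
  [128,129): 1 bp
  [129,143): 14 bp
  [143,170): 27 bp
  [170,182): 12 bp
  [182,198): 16 bp
  [198,203): 5 bp
  [203,219): 16 bp
  [219,229): 10 bp
  [229,234): 5 bp
  [234,237): 3 bp
  [237,246): 9 bp

[1,2,2,3,5,5,5,6,7,8,8,9,10,11,12,13,14,16,16,16,23,27,27]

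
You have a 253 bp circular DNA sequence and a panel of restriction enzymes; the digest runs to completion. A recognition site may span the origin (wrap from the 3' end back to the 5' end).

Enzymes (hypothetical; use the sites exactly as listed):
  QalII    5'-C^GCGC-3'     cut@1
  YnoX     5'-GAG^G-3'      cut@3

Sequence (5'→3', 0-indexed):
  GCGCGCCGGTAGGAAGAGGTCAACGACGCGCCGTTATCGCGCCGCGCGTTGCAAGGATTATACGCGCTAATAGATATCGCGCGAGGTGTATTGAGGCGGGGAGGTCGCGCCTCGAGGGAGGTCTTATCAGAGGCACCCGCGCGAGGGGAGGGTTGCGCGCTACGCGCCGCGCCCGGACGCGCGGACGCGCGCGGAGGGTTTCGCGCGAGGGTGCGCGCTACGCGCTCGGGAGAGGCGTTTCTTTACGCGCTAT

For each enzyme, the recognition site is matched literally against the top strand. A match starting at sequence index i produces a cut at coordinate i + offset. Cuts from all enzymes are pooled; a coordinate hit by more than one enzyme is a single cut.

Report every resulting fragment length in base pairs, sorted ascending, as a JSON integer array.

Per-enzyme occurrences:
  QalII (CGCGC, off=1): starts [1, 26, 37, 42, 62, 77, 105, 137, 155, 162, 167, 177, 185, 187, 201, 213, 220, 245] → cuts [2, 27, 38, 43, 63, 78, 106, 138, 156, 163, 168, 178, 186, 188, 202, 214, 221, 246]
  YnoX (GAGG, off=3): starts [15, 82, 92, 100, 113, 117, 129, 142, 147, 193, 206, 231] → cuts [18, 85, 95, 103, 116, 120, 132, 145, 150, 196, 209, 234]

All cut coordinates (distinct, sorted): [2, 18, 27, 38, 43, 63, 78, 85, 95, 103, 106, 116, 120, 132, 138, 145, 150, 156, 163, 168, 178, 186, 188, 196, 202, 209, 214, 221, 234, 246]

Fragments:
  2→18: 16 bp
  18→27: 9 bp
  27→38: 11 bp
  38→43: 5 bp
  43→63: 20 bp
  63→78: 15 bp
  78→85: 7 bp
  85→95: 10 bp
  95→103: 8 bp
  103→106: 3 bp
  106→116: 10 bp
  116→120: 4 bp
  120→132: 12 bp
  132→138: 6 bp
  138→145: 7 bp
  145→150: 5 bp
  150→156: 6 bp
  156→163: 7 bp
  163→168: 5 bp
  168→178: 10 bp
  178→186: 8 bp
  186→188: 2 bp
  188→196: 8 bp
  196→202: 6 bp
  202→209: 7 bp
  209→214: 5 bp
  214→221: 7 bp
  221→234: 13 bp
  234→246: 12 bp
  246→2 (wrap): 253-246+2 = 9 bp

[2,3,4,5,5,5,5,6,6,6,7,7,7,7,7,8,8,8,9,9,10,10,10,11,12,12,13,15,16,20]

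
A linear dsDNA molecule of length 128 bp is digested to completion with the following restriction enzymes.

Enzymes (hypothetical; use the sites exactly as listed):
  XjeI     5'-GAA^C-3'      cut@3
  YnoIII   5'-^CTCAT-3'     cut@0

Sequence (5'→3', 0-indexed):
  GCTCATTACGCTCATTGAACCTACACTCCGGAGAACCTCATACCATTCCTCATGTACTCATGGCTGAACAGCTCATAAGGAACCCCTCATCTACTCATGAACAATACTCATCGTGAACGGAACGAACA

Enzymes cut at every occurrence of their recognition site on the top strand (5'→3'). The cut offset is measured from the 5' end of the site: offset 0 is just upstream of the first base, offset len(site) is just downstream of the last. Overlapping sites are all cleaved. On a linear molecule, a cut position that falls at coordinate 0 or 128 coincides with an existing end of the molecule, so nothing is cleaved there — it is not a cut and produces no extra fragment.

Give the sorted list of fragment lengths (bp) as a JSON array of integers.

[1,1,2,3,3,4,5,5,8,8,8,9,9,11,11,12,12,16]

Per-enzyme occurrences:
  XjeI (GAAC, off=3): starts [16, 32, 65, 79, 98, 114, 119, 123] → cuts [19, 35, 68, 82, 101, 117, 122, 126]
  YnoIII (CTCAT, off=0): starts [1, 10, 36, 48, 56, 71, 85, 93, 106] → cuts [1, 10, 36, 48, 56, 71, 85, 93, 106]

Pooled cuts: [1, 10, 19, 35, 36, 48, 56, 68, 71, 82, 85, 93, 101, 106, 117, 122, 126]

Fragments:
  [0,1): 1 bp
  [1,10): 9 bp
  [10,19): 9 bp
  [19,35): 16 bp
  [35,36): 1 bp
  [36,48): 12 bp
  [48,56): 8 bp
  [56,68): 12 bp
  [68,71): 3 bp
  [71,82): 11 bp
  [82,85): 3 bp
  [85,93): 8 bp
  [93,101): 8 bp
  [101,106): 5 bp
  [106,117): 11 bp
  [117,122): 5 bp
  [122,126): 4 bp
  [126,128): 2 bp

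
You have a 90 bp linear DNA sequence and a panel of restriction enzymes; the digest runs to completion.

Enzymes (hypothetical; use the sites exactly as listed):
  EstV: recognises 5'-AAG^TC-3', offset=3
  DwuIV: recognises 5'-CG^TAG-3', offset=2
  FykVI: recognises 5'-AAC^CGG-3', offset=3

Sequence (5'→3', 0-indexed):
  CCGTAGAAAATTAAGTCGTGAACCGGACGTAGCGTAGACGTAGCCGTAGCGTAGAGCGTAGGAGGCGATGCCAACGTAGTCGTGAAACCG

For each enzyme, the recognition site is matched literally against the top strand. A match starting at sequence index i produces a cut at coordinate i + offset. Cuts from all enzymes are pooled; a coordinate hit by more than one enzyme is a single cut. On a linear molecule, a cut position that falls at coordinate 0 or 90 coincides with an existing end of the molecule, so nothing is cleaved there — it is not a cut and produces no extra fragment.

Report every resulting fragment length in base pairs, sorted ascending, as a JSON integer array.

[3,5,5,6,6,6,7,8,12,14,18]

Site scan:
  EstV (AAGTC, off=3): starts [12] → cuts [15]
  DwuIV (CGTAG, off=2): starts [1, 27, 32, 38, 44, 49, 56, 74] → cuts [3, 29, 34, 40, 46, 51, 58, 76]
  FykVI (AACCGG, off=3): starts [20] → cuts [23]

Pooled cuts: [3, 15, 23, 29, 34, 40, 46, 51, 58, 76]

Fragment lengths:
  [0,3): 3 bp
  [3,15): 12 bp
  [15,23): 8 bp
  [23,29): 6 bp
  [29,34): 5 bp
  [34,40): 6 bp
  [40,46): 6 bp
  [46,51): 5 bp
  [51,58): 7 bp
  [58,76): 18 bp
  [76,90): 14 bp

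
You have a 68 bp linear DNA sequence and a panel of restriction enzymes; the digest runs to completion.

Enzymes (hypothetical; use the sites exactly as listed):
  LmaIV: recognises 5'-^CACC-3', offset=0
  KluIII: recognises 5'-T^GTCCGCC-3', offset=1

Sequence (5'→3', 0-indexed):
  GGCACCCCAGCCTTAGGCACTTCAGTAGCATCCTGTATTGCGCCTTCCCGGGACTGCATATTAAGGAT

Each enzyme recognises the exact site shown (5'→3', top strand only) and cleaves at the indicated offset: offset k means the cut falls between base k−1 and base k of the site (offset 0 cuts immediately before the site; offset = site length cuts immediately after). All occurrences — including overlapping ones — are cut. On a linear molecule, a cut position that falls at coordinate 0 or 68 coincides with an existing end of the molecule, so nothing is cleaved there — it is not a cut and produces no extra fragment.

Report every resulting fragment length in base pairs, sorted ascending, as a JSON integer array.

Site scan:
  LmaIV (CACC, off=0): starts [2] → cuts [2]
  KluIII (TGTCCGCC, off=1): no sites

All cut coordinates (distinct, sorted): [2]

Fragments:
  [0,2): 2 bp
  [2,68): 66 bp

[2,66]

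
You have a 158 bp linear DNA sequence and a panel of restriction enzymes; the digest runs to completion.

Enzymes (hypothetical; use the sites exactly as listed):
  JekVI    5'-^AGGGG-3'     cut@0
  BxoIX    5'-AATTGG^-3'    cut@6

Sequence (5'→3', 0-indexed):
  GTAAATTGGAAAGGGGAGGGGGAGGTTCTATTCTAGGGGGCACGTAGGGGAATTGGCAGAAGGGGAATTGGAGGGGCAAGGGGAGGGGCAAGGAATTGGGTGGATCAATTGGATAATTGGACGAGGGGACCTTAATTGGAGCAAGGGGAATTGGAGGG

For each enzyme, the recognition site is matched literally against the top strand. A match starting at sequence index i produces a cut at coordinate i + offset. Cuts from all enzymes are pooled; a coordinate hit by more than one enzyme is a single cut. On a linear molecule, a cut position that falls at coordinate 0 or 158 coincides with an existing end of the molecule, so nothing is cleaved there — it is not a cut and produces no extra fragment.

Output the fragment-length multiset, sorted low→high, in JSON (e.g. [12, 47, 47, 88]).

Site scan:
  JekVI (AGGGG, off=0): starts [11, 16, 34, 45, 60, 71, 78, 83, 123, 143] → cuts [11, 16, 34, 45, 60, 71, 78, 83, 123, 143]
  BxoIX (AATTGG, off=6): starts [3, 50, 65, 93, 106, 114, 133, 148] → cuts [9, 56, 71, 99, 112, 120, 139, 154]

All cut coordinates (distinct, sorted): [9, 11, 16, 34, 45, 56, 60, 71, 78, 83, 99, 112, 120, 123, 139, 143, 154]

Fragments:
  [0,9): 9 bp
  [9,11): 2 bp
  [11,16): 5 bp
  [16,34): 18 bp
  [34,45): 11 bp
  [45,56): 11 bp
  [56,60): 4 bp
  [60,71): 11 bp
  [71,78): 7 bp
  [78,83): 5 bp
  [83,99): 16 bp
  [99,112): 13 bp
  [112,120): 8 bp
  [120,123): 3 bp
  [123,139): 16 bp
  [139,143): 4 bp
  [143,154): 11 bp
  [154,158): 4 bp

[2,3,4,4,4,5,5,7,8,9,11,11,11,11,13,16,16,18]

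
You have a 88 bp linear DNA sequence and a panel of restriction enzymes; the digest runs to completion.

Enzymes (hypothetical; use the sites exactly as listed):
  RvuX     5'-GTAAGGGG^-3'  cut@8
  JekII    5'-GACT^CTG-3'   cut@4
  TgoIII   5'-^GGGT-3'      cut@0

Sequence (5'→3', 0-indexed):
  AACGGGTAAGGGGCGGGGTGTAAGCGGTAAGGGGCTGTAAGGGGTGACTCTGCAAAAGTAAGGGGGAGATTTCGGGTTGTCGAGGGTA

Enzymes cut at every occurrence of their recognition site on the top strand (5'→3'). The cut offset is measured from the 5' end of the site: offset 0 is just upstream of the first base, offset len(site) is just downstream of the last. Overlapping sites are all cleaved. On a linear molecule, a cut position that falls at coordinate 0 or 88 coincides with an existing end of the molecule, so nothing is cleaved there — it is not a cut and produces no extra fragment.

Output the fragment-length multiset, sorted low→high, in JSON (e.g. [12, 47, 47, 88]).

Scan for sites:
  RvuX (GTAAGGGG, off=8): starts [5, 26, 36, 57] → cuts [13, 34, 44, 65]
  JekII (GACTCTG, off=4): starts [45] → cuts [49]
  TgoIII (GGGT, off=0): starts [3, 15, 41, 73, 83] → cuts [3, 15, 41, 73, 83]

All cut coordinates (distinct, sorted): [3, 13, 15, 34, 41, 44, 49, 65, 73, 83]

Fragment lengths:
  [0,3): 3 bp
  [3,13): 10 bp
  [13,15): 2 bp
  [15,34): 19 bp
  [34,41): 7 bp
  [41,44): 3 bp
  [44,49): 5 bp
  [49,65): 16 bp
  [65,73): 8 bp
  [73,83): 10 bp
  [83,88): 5 bp

[2,3,3,5,5,7,8,10,10,16,19]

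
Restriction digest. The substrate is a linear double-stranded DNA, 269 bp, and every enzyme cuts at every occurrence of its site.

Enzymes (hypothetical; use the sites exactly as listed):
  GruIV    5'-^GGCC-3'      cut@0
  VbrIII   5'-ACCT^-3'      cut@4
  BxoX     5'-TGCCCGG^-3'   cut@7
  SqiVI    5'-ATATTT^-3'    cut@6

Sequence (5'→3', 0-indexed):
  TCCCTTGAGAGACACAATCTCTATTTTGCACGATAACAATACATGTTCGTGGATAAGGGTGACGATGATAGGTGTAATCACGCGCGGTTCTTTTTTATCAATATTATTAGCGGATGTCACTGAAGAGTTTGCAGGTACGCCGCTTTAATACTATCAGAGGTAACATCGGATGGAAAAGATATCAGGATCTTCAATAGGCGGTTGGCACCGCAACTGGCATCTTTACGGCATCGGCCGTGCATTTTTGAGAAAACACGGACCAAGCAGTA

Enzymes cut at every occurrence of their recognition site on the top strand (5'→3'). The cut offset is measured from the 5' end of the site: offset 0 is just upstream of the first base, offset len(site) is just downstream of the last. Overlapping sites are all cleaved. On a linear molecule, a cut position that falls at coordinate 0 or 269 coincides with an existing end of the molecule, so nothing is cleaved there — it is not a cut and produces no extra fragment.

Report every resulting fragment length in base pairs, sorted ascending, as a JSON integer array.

Scan for sites:
  GruIV (GGCC, off=0): starts [232] → cuts [232]
  VbrIII (ACCT, off=4): no sites
  BxoX (TGCCCGG, off=7): no sites
  SqiVI (ATATTT, off=6): no sites

Pooled cuts: [232]

Fragments:
  [0,232): 232 bp
  [232,269): 37 bp

[37,232]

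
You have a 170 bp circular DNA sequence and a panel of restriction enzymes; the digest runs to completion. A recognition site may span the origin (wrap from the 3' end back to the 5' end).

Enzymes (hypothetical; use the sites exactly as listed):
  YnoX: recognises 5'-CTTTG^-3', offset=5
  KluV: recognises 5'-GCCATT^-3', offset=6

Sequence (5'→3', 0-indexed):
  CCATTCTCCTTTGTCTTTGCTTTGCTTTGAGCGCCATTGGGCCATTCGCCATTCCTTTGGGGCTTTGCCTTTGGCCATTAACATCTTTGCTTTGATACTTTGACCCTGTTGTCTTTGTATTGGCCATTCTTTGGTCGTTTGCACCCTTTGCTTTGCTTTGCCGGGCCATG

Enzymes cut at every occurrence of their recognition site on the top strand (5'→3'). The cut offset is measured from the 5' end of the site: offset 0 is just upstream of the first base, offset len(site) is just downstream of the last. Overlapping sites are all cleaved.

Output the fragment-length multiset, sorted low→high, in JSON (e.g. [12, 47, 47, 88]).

Per-enzyme occurrences:
  YnoX CTTTG/5: at [8, 14, 19, 24, 54, 62, 68, 84, 89, 97, 112, 128, 145, 150, 155] ⇒ [13, 19, 24, 29, 59, 67, 73, 89, 94, 102, 117, 133, 150, 155, 160]
  KluV GCCATT/6: at [32, 40, 47, 73, 122, 169] ⇒ [5, 38, 46, 53, 79, 128]

Pooled cuts: [5, 13, 19, 24, 29, 38, 46, 53, 59, 67, 73, 79, 89, 94, 102, 117, 128, 133, 150, 155, 160]

Fragment lengths:
  5→13: 8 bp
  13→19: 6 bp
  19→24: 5 bp
  24→29: 5 bp
  29→38: 9 bp
  38→46: 8 bp
  46→53: 7 bp
  53→59: 6 bp
  59→67: 8 bp
  67→73: 6 bp
  73→79: 6 bp
  79→89: 10 bp
  89→94: 5 bp
  94→102: 8 bp
  102→117: 15 bp
  117→128: 11 bp
  128→133: 5 bp
  133→150: 17 bp
  150→155: 5 bp
  155→160: 5 bp
  160→5 (wrap): 170-160+5 = 15 bp

[5,5,5,5,5,5,6,6,6,6,7,8,8,8,8,9,10,11,15,15,17]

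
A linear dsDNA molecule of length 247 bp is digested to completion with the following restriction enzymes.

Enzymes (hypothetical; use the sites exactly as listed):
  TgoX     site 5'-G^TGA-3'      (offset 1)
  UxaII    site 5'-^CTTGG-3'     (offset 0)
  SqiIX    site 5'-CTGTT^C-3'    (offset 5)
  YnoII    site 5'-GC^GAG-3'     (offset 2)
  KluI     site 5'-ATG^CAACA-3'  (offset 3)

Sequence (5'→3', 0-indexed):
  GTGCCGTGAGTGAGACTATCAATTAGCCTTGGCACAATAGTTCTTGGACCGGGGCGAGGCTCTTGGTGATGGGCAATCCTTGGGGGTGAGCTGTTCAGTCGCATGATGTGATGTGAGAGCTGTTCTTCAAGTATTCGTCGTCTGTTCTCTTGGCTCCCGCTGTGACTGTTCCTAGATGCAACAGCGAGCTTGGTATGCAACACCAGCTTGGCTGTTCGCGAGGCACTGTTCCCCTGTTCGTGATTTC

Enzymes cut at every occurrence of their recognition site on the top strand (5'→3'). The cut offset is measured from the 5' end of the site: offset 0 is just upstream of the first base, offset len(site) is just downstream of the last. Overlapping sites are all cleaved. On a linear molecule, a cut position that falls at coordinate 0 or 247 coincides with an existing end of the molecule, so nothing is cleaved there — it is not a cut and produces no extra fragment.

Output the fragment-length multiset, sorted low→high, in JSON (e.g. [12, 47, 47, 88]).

Scan for sites:
  TgoX GTGA/1: at [5, 9, 65, 85, 107, 112, 161, 239] ⇒ [6, 10, 66, 86, 108, 113, 162, 240]
  UxaII CTTGG/0: at [27, 42, 61, 78, 148, 188, 206] ⇒ [27, 42, 61, 78, 148, 188, 206]
  SqiIX CTGTTC/5: at [90, 119, 141, 165, 211, 225, 233] ⇒ [95, 124, 146, 170, 216, 230, 238]
  YnoII GCGAG/2: at [53, 183, 217] ⇒ [55, 185, 219]
  KluI ATGCAACA/3: at [175, 194] ⇒ [178, 197]

Pooled cuts: [6, 10, 27, 42, 55, 61, 66, 78, 86, 95, 108, 113, 124, 146, 148, 162, 170, 178, 185, 188, 197, 206, 216, 219, 230, 238, 240]

Fragment lengths:
  [0,6): 6 bp
  [6,10): 4 bp
  [10,27): 17 bp
  [27,42): 15 bp
  [42,55): 13 bp
  [55,61): 6 bp
  [61,66): 5 bp
  [66,78): 12 bp
  [78,86): 8 bp
  [86,95): 9 bp
  [95,108): 13 bp
  [108,113): 5 bp
  [113,124): 11 bp
  [124,146): 22 bp
  [146,148): 2 bp
  [148,162): 14 bp
  [162,170): 8 bp
  [170,178): 8 bp
  [178,185): 7 bp
  [185,188): 3 bp
  [188,197): 9 bp
  [197,206): 9 bp
  [206,216): 10 bp
  [216,219): 3 bp
  [219,230): 11 bp
  [230,238): 8 bp
  [238,240): 2 bp
  [240,247): 7 bp

[2,2,3,3,4,5,5,6,6,7,7,8,8,8,8,9,9,9,10,11,11,12,13,13,14,15,17,22]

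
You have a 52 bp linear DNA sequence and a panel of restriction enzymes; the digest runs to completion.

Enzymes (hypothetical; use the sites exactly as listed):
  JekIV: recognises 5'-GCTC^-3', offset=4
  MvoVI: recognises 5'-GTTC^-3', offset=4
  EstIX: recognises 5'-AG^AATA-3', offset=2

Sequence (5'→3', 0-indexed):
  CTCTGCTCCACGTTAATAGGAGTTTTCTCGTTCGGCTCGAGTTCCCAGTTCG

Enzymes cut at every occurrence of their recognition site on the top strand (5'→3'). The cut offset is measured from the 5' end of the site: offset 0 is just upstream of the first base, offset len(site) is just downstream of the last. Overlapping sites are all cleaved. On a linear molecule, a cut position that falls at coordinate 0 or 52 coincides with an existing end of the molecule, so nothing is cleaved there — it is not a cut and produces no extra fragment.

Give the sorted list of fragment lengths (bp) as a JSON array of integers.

Site scan:
  JekIV (GCTC, off=4): starts [4, 34] → cuts [8, 38]
  MvoVI (GTTC, off=4): starts [29, 40, 47] → cuts [33, 44, 51]
  EstIX (AGAATA, off=2): no sites

All cut coordinates (distinct, sorted): [8, 33, 38, 44, 51]

Fragments:
  [0,8): 8 bp
  [8,33): 25 bp
  [33,38): 5 bp
  [38,44): 6 bp
  [44,51): 7 bp
  [51,52): 1 bp

[1,5,6,7,8,25]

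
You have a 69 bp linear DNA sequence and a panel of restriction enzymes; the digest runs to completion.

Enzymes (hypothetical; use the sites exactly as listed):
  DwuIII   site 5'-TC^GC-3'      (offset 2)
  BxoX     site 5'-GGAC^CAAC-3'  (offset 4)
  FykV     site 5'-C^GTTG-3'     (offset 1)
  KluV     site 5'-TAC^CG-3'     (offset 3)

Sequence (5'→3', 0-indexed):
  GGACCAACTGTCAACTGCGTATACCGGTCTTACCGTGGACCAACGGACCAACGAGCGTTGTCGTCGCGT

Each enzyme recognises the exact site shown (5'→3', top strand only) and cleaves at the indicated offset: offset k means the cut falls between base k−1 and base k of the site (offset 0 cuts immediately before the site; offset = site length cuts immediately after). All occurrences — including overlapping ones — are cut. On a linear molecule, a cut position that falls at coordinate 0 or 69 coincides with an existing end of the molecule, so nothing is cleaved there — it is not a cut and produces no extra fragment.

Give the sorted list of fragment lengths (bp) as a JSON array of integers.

Per-enzyme occurrences:
  DwuIII (TCGC, off=2): starts [63] → cuts [65]
  BxoX (GGACCAAC, off=4): starts [0, 36, 44] → cuts [4, 40, 48]
  FykV (CGTTG, off=1): starts [55] → cuts [56]
  KluV (TACCG, off=3): starts [21, 30] → cuts [24, 33]

All cut coordinates (distinct, sorted): [4, 24, 33, 40, 48, 56, 65]

Fragments:
  [0,4): 4 bp
  [4,24): 20 bp
  [24,33): 9 bp
  [33,40): 7 bp
  [40,48): 8 bp
  [48,56): 8 bp
  [56,65): 9 bp
  [65,69): 4 bp

[4,4,7,8,8,9,9,20]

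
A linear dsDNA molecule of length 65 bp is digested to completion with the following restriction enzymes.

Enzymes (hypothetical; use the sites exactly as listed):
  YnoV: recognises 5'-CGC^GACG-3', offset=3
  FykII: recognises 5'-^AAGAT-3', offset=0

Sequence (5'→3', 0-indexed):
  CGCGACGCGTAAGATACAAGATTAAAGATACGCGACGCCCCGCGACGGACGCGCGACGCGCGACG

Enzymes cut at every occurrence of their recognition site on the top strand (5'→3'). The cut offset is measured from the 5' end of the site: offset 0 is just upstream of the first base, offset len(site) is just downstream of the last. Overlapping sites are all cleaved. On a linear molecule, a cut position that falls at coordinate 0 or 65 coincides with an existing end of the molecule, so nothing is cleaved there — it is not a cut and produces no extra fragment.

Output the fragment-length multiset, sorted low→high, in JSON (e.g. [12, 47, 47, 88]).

[3,4,7,7,7,7,9,10,11]

Site scan:
  YnoV (CGCGACG, off=3): starts [0, 30, 40, 51, 58] → cuts [3, 33, 43, 54, 61]
  FykII (AAGAT, off=0): starts [10, 17, 24] → cuts [10, 17, 24]

Pooled cuts: [3, 10, 17, 24, 33, 43, 54, 61]

Fragment lengths:
  [0,3): 3 bp
  [3,10): 7 bp
  [10,17): 7 bp
  [17,24): 7 bp
  [24,33): 9 bp
  [33,43): 10 bp
  [43,54): 11 bp
  [54,61): 7 bp
  [61,65): 4 bp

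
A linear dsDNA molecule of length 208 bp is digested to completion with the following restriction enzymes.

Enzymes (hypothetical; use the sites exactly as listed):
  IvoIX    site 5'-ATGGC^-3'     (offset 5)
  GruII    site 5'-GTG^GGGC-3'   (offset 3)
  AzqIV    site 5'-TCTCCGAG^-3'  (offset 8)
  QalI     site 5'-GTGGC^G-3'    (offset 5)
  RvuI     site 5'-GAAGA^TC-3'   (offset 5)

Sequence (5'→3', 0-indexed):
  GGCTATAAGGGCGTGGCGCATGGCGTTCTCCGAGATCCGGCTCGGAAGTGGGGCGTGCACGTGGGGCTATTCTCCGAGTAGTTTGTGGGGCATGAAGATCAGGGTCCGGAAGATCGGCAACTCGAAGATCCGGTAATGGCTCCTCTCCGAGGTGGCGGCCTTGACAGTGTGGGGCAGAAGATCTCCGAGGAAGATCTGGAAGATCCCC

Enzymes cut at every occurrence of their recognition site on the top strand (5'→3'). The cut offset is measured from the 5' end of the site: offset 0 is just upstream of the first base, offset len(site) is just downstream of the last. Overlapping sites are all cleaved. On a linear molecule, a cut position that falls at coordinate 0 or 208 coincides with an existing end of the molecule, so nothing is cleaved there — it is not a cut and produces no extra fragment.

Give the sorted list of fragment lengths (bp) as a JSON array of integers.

Site scan:
  IvoIX ATGGC/5: at [19, 135] ⇒ [24, 140]
  GruII GTGGGGC/3: at [47, 60, 84, 168] ⇒ [50, 63, 87, 171]
  AzqIV TCTCCGAG/8: at [26, 70, 143, 181] ⇒ [34, 78, 151, 189]
  QalI GTGGCG/5: at [12, 151] ⇒ [17, 156]
  RvuI GAAGATC/5: at [93, 108, 123, 176, 189, 198] ⇒ [98, 113, 128, 181, 194, 203]

All cut coordinates (distinct, sorted): [17, 24, 34, 50, 63, 78, 87, 98, 113, 128, 140, 151, 156, 171, 181, 189, 194, 203]

Fragment lengths:
  [0,17): 17 bp
  [17,24): 7 bp
  [24,34): 10 bp
  [34,50): 16 bp
  [50,63): 13 bp
  [63,78): 15 bp
  [78,87): 9 bp
  [87,98): 11 bp
  [98,113): 15 bp
  [113,128): 15 bp
  [128,140): 12 bp
  [140,151): 11 bp
  [151,156): 5 bp
  [156,171): 15 bp
  [171,181): 10 bp
  [181,189): 8 bp
  [189,194): 5 bp
  [194,203): 9 bp
  [203,208): 5 bp

[5,5,5,7,8,9,9,10,10,11,11,12,13,15,15,15,15,16,17]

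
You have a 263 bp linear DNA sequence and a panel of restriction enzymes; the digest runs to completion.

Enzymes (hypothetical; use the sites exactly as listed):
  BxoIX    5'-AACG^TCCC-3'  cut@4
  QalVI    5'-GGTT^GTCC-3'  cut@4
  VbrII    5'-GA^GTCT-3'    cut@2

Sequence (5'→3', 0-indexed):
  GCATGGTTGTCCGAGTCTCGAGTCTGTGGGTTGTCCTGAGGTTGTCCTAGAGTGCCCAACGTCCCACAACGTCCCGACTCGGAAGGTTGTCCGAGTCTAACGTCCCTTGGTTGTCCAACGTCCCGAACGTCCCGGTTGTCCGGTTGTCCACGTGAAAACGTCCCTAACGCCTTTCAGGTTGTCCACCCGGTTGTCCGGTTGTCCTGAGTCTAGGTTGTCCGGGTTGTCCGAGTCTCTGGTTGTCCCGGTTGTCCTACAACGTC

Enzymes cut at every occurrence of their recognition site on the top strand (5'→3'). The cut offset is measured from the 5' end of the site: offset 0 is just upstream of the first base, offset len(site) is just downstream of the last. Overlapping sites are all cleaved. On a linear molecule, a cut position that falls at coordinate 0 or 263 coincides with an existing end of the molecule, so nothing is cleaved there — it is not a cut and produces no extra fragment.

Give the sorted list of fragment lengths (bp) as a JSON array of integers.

Scan for sites:
  BxoIX (AACGTCCC, off=4): starts [57, 67, 98, 116, 125, 156] → cuts [61, 71, 102, 120, 129, 160]
  QalVI (GGTTGTCC, off=4): starts [4, 28, 39, 84, 108, 133, 141, 176, 188, 196, 212, 221, 237, 246] → cuts [8, 32, 43, 88, 112, 137, 145, 180, 192, 200, 216, 225, 241, 250]
  VbrII (GAGTCT, off=2): starts [12, 19, 92, 205, 229] → cuts [14, 21, 94, 207, 231]

All cut coordinates (distinct, sorted): [8, 14, 21, 32, 43, 61, 71, 88, 94, 102, 112, 120, 129, 137, 145, 160, 180, 192, 200, 207, 216, 225, 231, 241, 250]

Fragments:
  [0,8): 8 bp
  [8,14): 6 bp
  [14,21): 7 bp
  [21,32): 11 bp
  [32,43): 11 bp
  [43,61): 18 bp
  [61,71): 10 bp
  [71,88): 17 bp
  [88,94): 6 bp
  [94,102): 8 bp
  [102,112): 10 bp
  [112,120): 8 bp
  [120,129): 9 bp
  [129,137): 8 bp
  [137,145): 8 bp
  [145,160): 15 bp
  [160,180): 20 bp
  [180,192): 12 bp
  [192,200): 8 bp
  [200,207): 7 bp
  [207,216): 9 bp
  [216,225): 9 bp
  [225,231): 6 bp
  [231,241): 10 bp
  [241,250): 9 bp
  [250,263): 13 bp

[6,6,6,7,7,8,8,8,8,8,8,9,9,9,9,10,10,10,11,11,12,13,15,17,18,20]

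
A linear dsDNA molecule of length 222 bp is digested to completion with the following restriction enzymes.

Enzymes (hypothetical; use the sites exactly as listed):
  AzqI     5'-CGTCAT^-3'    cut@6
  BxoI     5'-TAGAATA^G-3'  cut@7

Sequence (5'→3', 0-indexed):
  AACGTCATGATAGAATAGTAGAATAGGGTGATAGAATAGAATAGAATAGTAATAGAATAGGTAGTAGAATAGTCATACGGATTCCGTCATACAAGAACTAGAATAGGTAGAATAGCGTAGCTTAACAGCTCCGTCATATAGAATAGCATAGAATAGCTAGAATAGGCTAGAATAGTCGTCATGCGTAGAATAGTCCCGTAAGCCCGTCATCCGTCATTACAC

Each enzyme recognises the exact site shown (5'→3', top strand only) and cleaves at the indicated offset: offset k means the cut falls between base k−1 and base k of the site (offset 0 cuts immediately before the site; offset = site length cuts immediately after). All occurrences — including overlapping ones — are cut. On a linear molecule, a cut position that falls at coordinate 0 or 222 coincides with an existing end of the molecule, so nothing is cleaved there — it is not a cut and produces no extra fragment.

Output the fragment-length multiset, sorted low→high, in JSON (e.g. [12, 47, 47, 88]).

[5,5,5,7,8,8,8,8,9,9,9,10,10,10,11,12,13,15,18,19,23]

Scan for sites:
  AzqI CGTCAT/6: at [2, 84, 131, 176, 204, 211] ⇒ [8, 90, 137, 182, 210, 217]
  BxoI TAGAATAG/7: at [10, 18, 31, 36, 41, 52, 64, 98, 107, 138, 148, 157, 167, 185] ⇒ [17, 25, 38, 43, 48, 59, 71, 105, 114, 145, 155, 164, 174, 192]

Pooled cuts: [8, 17, 25, 38, 43, 48, 59, 71, 90, 105, 114, 137, 145, 155, 164, 174, 182, 192, 210, 217]

Fragment lengths:
  [0,8): 8 bp
  [8,17): 9 bp
  [17,25): 8 bp
  [25,38): 13 bp
  [38,43): 5 bp
  [43,48): 5 bp
  [48,59): 11 bp
  [59,71): 12 bp
  [71,90): 19 bp
  [90,105): 15 bp
  [105,114): 9 bp
  [114,137): 23 bp
  [137,145): 8 bp
  [145,155): 10 bp
  [155,164): 9 bp
  [164,174): 10 bp
  [174,182): 8 bp
  [182,192): 10 bp
  [192,210): 18 bp
  [210,217): 7 bp
  [217,222): 5 bp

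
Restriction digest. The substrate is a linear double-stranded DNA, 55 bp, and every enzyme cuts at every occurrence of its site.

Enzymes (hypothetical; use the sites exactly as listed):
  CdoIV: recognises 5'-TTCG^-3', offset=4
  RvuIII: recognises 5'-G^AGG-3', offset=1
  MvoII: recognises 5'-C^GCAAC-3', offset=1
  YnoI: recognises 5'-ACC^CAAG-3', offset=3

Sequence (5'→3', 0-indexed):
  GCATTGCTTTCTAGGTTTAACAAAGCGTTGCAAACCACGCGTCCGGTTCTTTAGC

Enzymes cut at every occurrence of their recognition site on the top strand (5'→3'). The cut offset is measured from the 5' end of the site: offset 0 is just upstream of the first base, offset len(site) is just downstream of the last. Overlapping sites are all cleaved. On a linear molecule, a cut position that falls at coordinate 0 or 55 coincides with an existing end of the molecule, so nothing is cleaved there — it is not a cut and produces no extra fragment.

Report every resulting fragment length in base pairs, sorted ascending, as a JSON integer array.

[55]

Scan for sites:
  CdoIV (TTCG, off=4): no sites
  RvuIII (GAGG, off=1): no sites
  MvoII (CGCAAC, off=1): no sites
  YnoI (ACCCAAG, off=3): no sites

Pooled cuts: ∅

Fragments:
  no cuts → one linear fragment of 55 bp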